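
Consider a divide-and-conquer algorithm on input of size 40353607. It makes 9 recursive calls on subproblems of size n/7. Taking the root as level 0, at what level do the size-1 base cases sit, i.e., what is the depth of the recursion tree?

For divide and conquer with division factor 7:

Problem sizes at each level:
Level 0: 40353607
Level 1: 5764801
Level 2: 823543
Level 3: 117649
Level 4: 16807
Level 5: 2401
Level 6: 343
Level 7: 49
Level 8: 7
Level 9: 1

The root is level 0 and the size-1 base case is level 9 (the tree spans levels 0 through 9, i.e. 10 levels counting the root), so the depth is the number of divisions: log_7(40353607) = 9

The recursion tree depth is log_7(40353607) = 9. At each level, the problem size is divided by 7, so it takes 9 divisions to reduce to a base case of size 1. The algorithm makes 9 recursive calls at each level.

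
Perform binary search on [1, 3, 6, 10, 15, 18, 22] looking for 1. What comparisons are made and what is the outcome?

Binary search for 1 in [1, 3, 6, 10, 15, 18, 22]:

lo=0, hi=6, mid=3, arr[mid]=10 -> 10 > 1, search left half
lo=0, hi=2, mid=1, arr[mid]=3 -> 3 > 1, search left half
lo=0, hi=0, mid=0, arr[mid]=1 -> Found target at index 0!

Binary search finds 1 at index 0 after 3 comparisons. The search repeatedly halves the search space by comparing with the middle element.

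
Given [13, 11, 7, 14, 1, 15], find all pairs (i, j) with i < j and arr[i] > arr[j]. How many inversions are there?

Finding inversions in [13, 11, 7, 14, 1, 15]:

(0, 1): arr[0]=13 > arr[1]=11
(0, 2): arr[0]=13 > arr[2]=7
(0, 4): arr[0]=13 > arr[4]=1
(1, 2): arr[1]=11 > arr[2]=7
(1, 4): arr[1]=11 > arr[4]=1
(2, 4): arr[2]=7 > arr[4]=1
(3, 4): arr[3]=14 > arr[4]=1

Total inversions: 7

The array has 7 inversion(s): (0,1), (0,2), (0,4), (1,2), (1,4), (2,4), (3,4). Each pair (i,j) satisfies i < j and arr[i] > arr[j].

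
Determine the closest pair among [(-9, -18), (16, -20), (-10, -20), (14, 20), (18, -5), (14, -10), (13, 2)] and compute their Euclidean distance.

Computing all pairwise distances among 7 points:

d((-9, -18), (16, -20)) = 25.0799
d((-9, -18), (-10, -20)) = 2.2361 <-- minimum
d((-9, -18), (14, 20)) = 44.4185
d((-9, -18), (18, -5)) = 29.9666
d((-9, -18), (14, -10)) = 24.3516
d((-9, -18), (13, 2)) = 29.7321
d((16, -20), (-10, -20)) = 26.0
d((16, -20), (14, 20)) = 40.05
d((16, -20), (18, -5)) = 15.1327
d((16, -20), (14, -10)) = 10.198
d((16, -20), (13, 2)) = 22.2036
d((-10, -20), (14, 20)) = 46.6476
d((-10, -20), (18, -5)) = 31.7648
d((-10, -20), (14, -10)) = 26.0
d((-10, -20), (13, 2)) = 31.8277
d((14, 20), (18, -5)) = 25.318
d((14, 20), (14, -10)) = 30.0
d((14, 20), (13, 2)) = 18.0278
d((18, -5), (14, -10)) = 6.4031
d((18, -5), (13, 2)) = 8.6023
d((14, -10), (13, 2)) = 12.0416

Closest pair: (-9, -18) and (-10, -20) with distance 2.2361

The closest pair is (-9, -18) and (-10, -20) with Euclidean distance 2.2361. For 7 points, brute-force pairwise comparison is shown above. For large n, the divide-and-conquer algorithm (sort by x, recurse on halves, check the dividing strip) achieves O(n log n).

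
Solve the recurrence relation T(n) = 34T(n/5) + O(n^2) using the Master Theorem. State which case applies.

Master Theorem for T(n) = 34T(n/5) + O(n^2):

a = 34, b = 5, c = 2
log_b(a) = log_5(34) = 2.1911

Case 1: c = 2 < log_5(34) = 2.1911
T(n) = O(n^(log_5 34))

For T(n) = 34T(n/5) + O(n^2): log_5(34) = 2.1911. This is Case 1 of the Master Theorem (c < log_b(a), work dominated by leaves), giving O(n^(log_5 34)).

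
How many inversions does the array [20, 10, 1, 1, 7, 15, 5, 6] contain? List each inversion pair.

Finding inversions in [20, 10, 1, 1, 7, 15, 5, 6]:

(0, 1): arr[0]=20 > arr[1]=10
(0, 2): arr[0]=20 > arr[2]=1
(0, 3): arr[0]=20 > arr[3]=1
(0, 4): arr[0]=20 > arr[4]=7
(0, 5): arr[0]=20 > arr[5]=15
(0, 6): arr[0]=20 > arr[6]=5
(0, 7): arr[0]=20 > arr[7]=6
(1, 2): arr[1]=10 > arr[2]=1
(1, 3): arr[1]=10 > arr[3]=1
(1, 4): arr[1]=10 > arr[4]=7
(1, 6): arr[1]=10 > arr[6]=5
(1, 7): arr[1]=10 > arr[7]=6
(4, 6): arr[4]=7 > arr[6]=5
(4, 7): arr[4]=7 > arr[7]=6
(5, 6): arr[5]=15 > arr[6]=5
(5, 7): arr[5]=15 > arr[7]=6

Total inversions: 16

The array has 16 inversion(s): (0,1), (0,2), (0,3), (0,4), (0,5), (0,6), (0,7), (1,2), (1,3), (1,4), (1,6), (1,7), (4,6), (4,7), (5,6), (5,7). Each pair (i,j) satisfies i < j and arr[i] > arr[j].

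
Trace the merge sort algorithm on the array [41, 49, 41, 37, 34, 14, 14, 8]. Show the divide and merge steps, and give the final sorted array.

Merge sort trace:

Split: [41, 49, 41, 37, 34, 14, 14, 8] -> [41, 49, 41, 37] and [34, 14, 14, 8]
  Split: [41, 49, 41, 37] -> [41, 49] and [41, 37]
    Split: [41, 49] -> [41] and [49]
    Merge: [41] + [49] -> [41, 49]
    Split: [41, 37] -> [41] and [37]
    Merge: [41] + [37] -> [37, 41]
  Merge: [41, 49] + [37, 41] -> [37, 41, 41, 49]
  Split: [34, 14, 14, 8] -> [34, 14] and [14, 8]
    Split: [34, 14] -> [34] and [14]
    Merge: [34] + [14] -> [14, 34]
    Split: [14, 8] -> [14] and [8]
    Merge: [14] + [8] -> [8, 14]
  Merge: [14, 34] + [8, 14] -> [8, 14, 14, 34]
Merge: [37, 41, 41, 49] + [8, 14, 14, 34] -> [8, 14, 14, 34, 37, 41, 41, 49]

Final sorted array: [8, 14, 14, 34, 37, 41, 41, 49]

The merge sort proceeds by recursively splitting the array and merging sorted halves.
After all merges, the sorted array is [8, 14, 14, 34, 37, 41, 41, 49].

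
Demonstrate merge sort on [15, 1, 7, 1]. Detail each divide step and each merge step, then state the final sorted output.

Merge sort trace:

Split: [15, 1, 7, 1] -> [15, 1] and [7, 1]
  Split: [15, 1] -> [15] and [1]
  Merge: [15] + [1] -> [1, 15]
  Split: [7, 1] -> [7] and [1]
  Merge: [7] + [1] -> [1, 7]
Merge: [1, 15] + [1, 7] -> [1, 1, 7, 15]

Final sorted array: [1, 1, 7, 15]

The merge sort proceeds by recursively splitting the array and merging sorted halves.
After all merges, the sorted array is [1, 1, 7, 15].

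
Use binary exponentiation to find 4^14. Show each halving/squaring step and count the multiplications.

Computing 4^14 by squaring (build up from 4^1; each line after the first costs one multiplication):

4^1 = 4
4^2 = (4^1)^2 = 4^2 = 16
4^3 = 4 * 4^2 = 4 * 16 = 64
4^6 = (4^3)^2 = 64^2 = 4096
4^7 = 4 * 4^6 = 4 * 4096 = 16384
4^14 = (4^7)^2 = 16384^2 = 268435456

Result: 268435456
Multiplications needed: 5 (5 lines after 4^1)

4^14 = 268435456. Using exponentiation by squaring, this requires 5 multiplications. The key idea: if the exponent is even, square the half-power; if odd, multiply by the base once.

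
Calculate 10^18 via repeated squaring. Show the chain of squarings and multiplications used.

Computing 10^18 by squaring (build up from 10^1; each line after the first costs one multiplication):

10^1 = 10
10^2 = (10^1)^2 = 10^2 = 100
10^4 = (10^2)^2 = 100^2 = 10000
10^8 = (10^4)^2 = 10000^2 = 100000000
10^9 = 10 * 10^8 = 10 * 100000000 = 1000000000
10^18 = (10^9)^2 = 1000000000^2 = 1000000000000000000

Result: 1000000000000000000
Multiplications needed: 5 (5 lines after 10^1)

10^18 = 1000000000000000000. Using exponentiation by squaring, this requires 5 multiplications. The key idea: if the exponent is even, square the half-power; if odd, multiply by the base once.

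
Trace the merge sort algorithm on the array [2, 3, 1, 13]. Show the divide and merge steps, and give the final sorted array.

Merge sort trace:

Split: [2, 3, 1, 13] -> [2, 3] and [1, 13]
  Split: [2, 3] -> [2] and [3]
  Merge: [2] + [3] -> [2, 3]
  Split: [1, 13] -> [1] and [13]
  Merge: [1] + [13] -> [1, 13]
Merge: [2, 3] + [1, 13] -> [1, 2, 3, 13]

Final sorted array: [1, 2, 3, 13]

The merge sort proceeds by recursively splitting the array and merging sorted halves.
After all merges, the sorted array is [1, 2, 3, 13].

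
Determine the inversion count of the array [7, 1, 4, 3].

Finding inversions in [7, 1, 4, 3]:

(0, 1): arr[0]=7 > arr[1]=1
(0, 2): arr[0]=7 > arr[2]=4
(0, 3): arr[0]=7 > arr[3]=3
(2, 3): arr[2]=4 > arr[3]=3

Total inversions: 4

The array has 4 inversion(s): (0,1), (0,2), (0,3), (2,3). Each pair (i,j) satisfies i < j and arr[i] > arr[j].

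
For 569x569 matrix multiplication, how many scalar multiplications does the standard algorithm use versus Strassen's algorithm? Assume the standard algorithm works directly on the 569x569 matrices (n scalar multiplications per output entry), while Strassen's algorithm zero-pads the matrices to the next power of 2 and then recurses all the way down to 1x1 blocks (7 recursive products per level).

Matrix multiplication for 569x569 matrices:

Strassen's algorithm requires power-of-2 dimensions. Pad 569x569 to 1024x1024 (next power of 2).

Standard algorithm: 569^3 = 184220009 multiplications
Strassen's algorithm: 7^(log2(1024)) = 7^10 = 282475249 multiplications
Difference: 184220009 - 282475249 = -98255240 (Strassen uses MORE here due to padding overhead — for small or just-over-power-of-2 n, padding can outweigh the per-level savings)

Standard: 184220009 multiplications (569^3). Strassen: 282475249 multiplications (7^10, after padding to 1024x1024). Strassen reduces 8 recursive multiplications to 7 at each level.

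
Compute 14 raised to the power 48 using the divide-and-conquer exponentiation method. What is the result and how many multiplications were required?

Computing 14^48 by squaring (build up from 14^1; each line after the first costs one multiplication):

14^1 = 14
14^2 = (14^1)^2 = 14^2 = 196
14^3 = 14 * 14^2 = 14 * 196 = 2744
14^6 = (14^3)^2 = 2744^2 = 7529536
14^12 = (14^6)^2 = 7529536^2 = 56693912375296
14^24 = (14^12)^2 = 56693912375296^2 = 3214199700417740936751087616
14^48 = (14^24)^2 = 3214199700417740936751087616^2 = 10331079714165495587340637070279506584015829758908563456

Result: 10331079714165495587340637070279506584015829758908563456
Multiplications needed: 6 (6 lines after 14^1)

14^48 = 10331079714165495587340637070279506584015829758908563456. Using exponentiation by squaring, this requires 6 multiplications. The key idea: if the exponent is even, square the half-power; if odd, multiply by the base once.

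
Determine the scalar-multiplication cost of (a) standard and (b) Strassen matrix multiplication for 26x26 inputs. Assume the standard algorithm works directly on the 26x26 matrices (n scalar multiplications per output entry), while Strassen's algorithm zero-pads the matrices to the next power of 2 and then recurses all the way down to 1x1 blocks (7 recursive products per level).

Matrix multiplication for 26x26 matrices:

Strassen's algorithm requires power-of-2 dimensions. Pad 26x26 to 32x32 (next power of 2).

Standard algorithm: 26^3 = 17576 multiplications
Strassen's algorithm: 7^(log2(32)) = 7^5 = 16807 multiplications
Savings: 17576 - 16807 = 769 multiplications

Standard: 17576 multiplications (26^3). Strassen: 16807 multiplications (7^5, after padding to 32x32). Strassen reduces 8 recursive multiplications to 7 at each level.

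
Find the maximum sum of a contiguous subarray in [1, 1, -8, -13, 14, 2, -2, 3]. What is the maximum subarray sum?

Using Kadane's algorithm on [1, 1, -8, -13, 14, 2, -2, 3]:

Scanning through the array:
Position 1 (value 1): max_ending_here = 2, max_so_far = 2
Position 2 (value -8): max_ending_here = -6, max_so_far = 2
Position 3 (value -13): max_ending_here = -13, max_so_far = 2
Position 4 (value 14): max_ending_here = 14, max_so_far = 14
Position 5 (value 2): max_ending_here = 16, max_so_far = 16
Position 6 (value -2): max_ending_here = 14, max_so_far = 16
Position 7 (value 3): max_ending_here = 17, max_so_far = 17

Maximum subarray: [14, 2, -2, 3]
Maximum sum: 17

The maximum subarray is [14, 2, -2, 3] with sum 17. This subarray runs from index 4 to index 7.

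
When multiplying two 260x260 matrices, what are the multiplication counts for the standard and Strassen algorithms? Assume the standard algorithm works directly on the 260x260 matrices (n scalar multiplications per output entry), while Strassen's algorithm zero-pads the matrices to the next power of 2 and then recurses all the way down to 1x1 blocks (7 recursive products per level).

Matrix multiplication for 260x260 matrices:

Strassen's algorithm requires power-of-2 dimensions. Pad 260x260 to 512x512 (next power of 2).

Standard algorithm: 260^3 = 17576000 multiplications
Strassen's algorithm: 7^(log2(512)) = 7^9 = 40353607 multiplications
Difference: 17576000 - 40353607 = -22777607 (Strassen uses MORE here due to padding overhead — for small or just-over-power-of-2 n, padding can outweigh the per-level savings)

Standard: 17576000 multiplications (260^3). Strassen: 40353607 multiplications (7^9, after padding to 512x512). Strassen reduces 8 recursive multiplications to 7 at each level.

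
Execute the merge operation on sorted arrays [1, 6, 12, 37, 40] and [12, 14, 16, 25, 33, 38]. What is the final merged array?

Merging process:

Compare 1 vs 12: take 1 from left. Merged: [1]
Compare 6 vs 12: take 6 from left. Merged: [1, 6]
Compare 12 vs 12: take 12 from left. Merged: [1, 6, 12]
Compare 37 vs 12: take 12 from right. Merged: [1, 6, 12, 12]
Compare 37 vs 14: take 14 from right. Merged: [1, 6, 12, 12, 14]
Compare 37 vs 16: take 16 from right. Merged: [1, 6, 12, 12, 14, 16]
Compare 37 vs 25: take 25 from right. Merged: [1, 6, 12, 12, 14, 16, 25]
Compare 37 vs 33: take 33 from right. Merged: [1, 6, 12, 12, 14, 16, 25, 33]
Compare 37 vs 38: take 37 from left. Merged: [1, 6, 12, 12, 14, 16, 25, 33, 37]
Compare 40 vs 38: take 38 from right. Merged: [1, 6, 12, 12, 14, 16, 25, 33, 37, 38]
Append remaining from left: [40]. Merged: [1, 6, 12, 12, 14, 16, 25, 33, 37, 38, 40]

Final merged array: [1, 6, 12, 12, 14, 16, 25, 33, 37, 38, 40]
Total comparisons: 10

The merged array is [1, 6, 12, 12, 14, 16, 25, 33, 37, 38, 40], requiring 10 comparisons. The merge step runs in O(n) time where n is the total number of elements.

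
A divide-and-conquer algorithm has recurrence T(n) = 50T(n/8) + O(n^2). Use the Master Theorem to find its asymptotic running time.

Master Theorem for T(n) = 50T(n/8) + O(n^2):

a = 50, b = 8, c = 2
log_b(a) = log_8(50) = 1.8813

Case 3: c = 2 > log_8(50) = 1.8813
T(n) = O(n^2) = O(n^2)

For T(n) = 50T(n/8) + O(n^2): log_8(50) = 1.8813. This is Case 3 of the Master Theorem (c > log_b(a), work dominated by root), giving O(n^2).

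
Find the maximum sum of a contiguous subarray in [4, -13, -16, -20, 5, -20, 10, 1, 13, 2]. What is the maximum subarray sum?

Using Kadane's algorithm on [4, -13, -16, -20, 5, -20, 10, 1, 13, 2]:

Scanning through the array:
Position 1 (value -13): max_ending_here = -9, max_so_far = 4
Position 2 (value -16): max_ending_here = -16, max_so_far = 4
Position 3 (value -20): max_ending_here = -20, max_so_far = 4
Position 4 (value 5): max_ending_here = 5, max_so_far = 5
Position 5 (value -20): max_ending_here = -15, max_so_far = 5
Position 6 (value 10): max_ending_here = 10, max_so_far = 10
Position 7 (value 1): max_ending_here = 11, max_so_far = 11
Position 8 (value 13): max_ending_here = 24, max_so_far = 24
Position 9 (value 2): max_ending_here = 26, max_so_far = 26

Maximum subarray: [10, 1, 13, 2]
Maximum sum: 26

The maximum subarray is [10, 1, 13, 2] with sum 26. This subarray runs from index 6 to index 9.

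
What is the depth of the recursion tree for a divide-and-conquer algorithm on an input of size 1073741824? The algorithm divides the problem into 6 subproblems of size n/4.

For divide and conquer with division factor 4:

Problem sizes at each level:
Level 0: 1073741824
Level 1: 268435456
Level 2: 67108864
Level 3: 16777216
Level 4: 4194304
Level 5: 1048576
Level 6: 262144
Level 7: 65536
Level 8: 16384
Level 9: 4096
Level 10: 1024
Level 11: 256
Level 12: 64
Level 13: 16
Level 14: 4
Level 15: 1

The root is level 0 and the size-1 base case is level 15 (the tree spans levels 0 through 15, i.e. 16 levels counting the root), so the depth is the number of divisions: log_4(1073741824) = 15

The recursion tree depth is log_4(1073741824) = 15. At each level, the problem size is divided by 4, so it takes 15 divisions to reduce to a base case of size 1. The algorithm makes 6 recursive calls at each level.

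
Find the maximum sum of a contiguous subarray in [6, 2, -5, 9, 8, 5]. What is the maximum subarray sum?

Using Kadane's algorithm on [6, 2, -5, 9, 8, 5]:

Scanning through the array:
Position 1 (value 2): max_ending_here = 8, max_so_far = 8
Position 2 (value -5): max_ending_here = 3, max_so_far = 8
Position 3 (value 9): max_ending_here = 12, max_so_far = 12
Position 4 (value 8): max_ending_here = 20, max_so_far = 20
Position 5 (value 5): max_ending_here = 25, max_so_far = 25

Maximum subarray: [6, 2, -5, 9, 8, 5]
Maximum sum: 25

The maximum subarray is [6, 2, -5, 9, 8, 5] with sum 25. This subarray runs from index 0 to index 5.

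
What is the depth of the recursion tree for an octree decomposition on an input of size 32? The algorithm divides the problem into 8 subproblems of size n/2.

For divide and conquer with division factor 2:

Problem sizes at each level:
Level 0: 32
Level 1: 16
Level 2: 8
Level 3: 4
Level 4: 2
Level 5: 1

The root is level 0 and the size-1 base case is level 5 (the tree spans levels 0 through 5, i.e. 6 levels counting the root), so the depth is the number of divisions: log_2(32) = 5

The recursion tree depth is log_2(32) = 5. At each level, the problem size is divided by 2, so it takes 5 divisions to reduce to a base case of size 1. The algorithm makes 8 recursive calls at each level.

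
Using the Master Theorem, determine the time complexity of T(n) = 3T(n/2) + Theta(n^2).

Master Theorem for T(n) = 3T(n/2) + O(n^2):

a = 3, b = 2, c = 2
log_b(a) = log_2(3) = 1.5850

Case 3: c = 2 > log_2(3) = 1.5850
T(n) = O(n^2) = O(n^2)

For T(n) = 3T(n/2) + O(n^2): log_2(3) = 1.5850. This is Case 3 of the Master Theorem (c > log_b(a), work dominated by root), giving O(n^2).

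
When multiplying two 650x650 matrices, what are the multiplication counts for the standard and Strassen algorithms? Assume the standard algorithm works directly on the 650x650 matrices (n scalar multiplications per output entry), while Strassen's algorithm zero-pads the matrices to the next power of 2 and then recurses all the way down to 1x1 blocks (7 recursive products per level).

Matrix multiplication for 650x650 matrices:

Strassen's algorithm requires power-of-2 dimensions. Pad 650x650 to 1024x1024 (next power of 2).

Standard algorithm: 650^3 = 274625000 multiplications
Strassen's algorithm: 7^(log2(1024)) = 7^10 = 282475249 multiplications
Difference: 274625000 - 282475249 = -7850249 (Strassen uses MORE here due to padding overhead — for small or just-over-power-of-2 n, padding can outweigh the per-level savings)

Standard: 274625000 multiplications (650^3). Strassen: 282475249 multiplications (7^10, after padding to 1024x1024). Strassen reduces 8 recursive multiplications to 7 at each level.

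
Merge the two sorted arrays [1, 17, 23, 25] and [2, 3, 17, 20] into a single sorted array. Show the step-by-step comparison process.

Merging process:

Compare 1 vs 2: take 1 from left. Merged: [1]
Compare 17 vs 2: take 2 from right. Merged: [1, 2]
Compare 17 vs 3: take 3 from right. Merged: [1, 2, 3]
Compare 17 vs 17: take 17 from left. Merged: [1, 2, 3, 17]
Compare 23 vs 17: take 17 from right. Merged: [1, 2, 3, 17, 17]
Compare 23 vs 20: take 20 from right. Merged: [1, 2, 3, 17, 17, 20]
Append remaining from left: [23, 25]. Merged: [1, 2, 3, 17, 17, 20, 23, 25]

Final merged array: [1, 2, 3, 17, 17, 20, 23, 25]
Total comparisons: 6

The merged array is [1, 2, 3, 17, 17, 20, 23, 25], requiring 6 comparisons. The merge step runs in O(n) time where n is the total number of elements.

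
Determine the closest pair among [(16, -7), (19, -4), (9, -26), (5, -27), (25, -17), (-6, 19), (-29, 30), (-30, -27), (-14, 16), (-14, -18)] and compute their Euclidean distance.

Computing all pairwise distances among 10 points:

d((16, -7), (19, -4)) = 4.2426
d((16, -7), (9, -26)) = 20.2485
d((16, -7), (5, -27)) = 22.8254
d((16, -7), (25, -17)) = 13.4536
d((16, -7), (-6, 19)) = 34.0588
d((16, -7), (-29, 30)) = 58.258
d((16, -7), (-30, -27)) = 50.1597
d((16, -7), (-14, 16)) = 37.8021
d((16, -7), (-14, -18)) = 31.9531
d((19, -4), (9, -26)) = 24.1661
d((19, -4), (5, -27)) = 26.9258
d((19, -4), (25, -17)) = 14.3178
d((19, -4), (-6, 19)) = 33.9706
d((19, -4), (-29, 30)) = 58.8218
d((19, -4), (-30, -27)) = 54.1295
d((19, -4), (-14, 16)) = 38.5876
d((19, -4), (-14, -18)) = 35.8469
d((9, -26), (5, -27)) = 4.1231 <-- minimum
d((9, -26), (25, -17)) = 18.3576
d((9, -26), (-6, 19)) = 47.4342
d((9, -26), (-29, 30)) = 67.6757
d((9, -26), (-30, -27)) = 39.0128
d((9, -26), (-14, 16)) = 47.8853
d((9, -26), (-14, -18)) = 24.3516
d((5, -27), (25, -17)) = 22.3607
d((5, -27), (-6, 19)) = 47.2969
d((5, -27), (-29, 30)) = 66.3702
d((5, -27), (-30, -27)) = 35.0
d((5, -27), (-14, 16)) = 47.0106
d((5, -27), (-14, -18)) = 21.0238
d((25, -17), (-6, 19)) = 47.5079
d((25, -17), (-29, 30)) = 71.5891
d((25, -17), (-30, -27)) = 55.9017
d((25, -17), (-14, 16)) = 51.0882
d((25, -17), (-14, -18)) = 39.0128
d((-6, 19), (-29, 30)) = 25.4951
d((-6, 19), (-30, -27)) = 51.8845
d((-6, 19), (-14, 16)) = 8.544
d((-6, 19), (-14, -18)) = 37.855
d((-29, 30), (-30, -27)) = 57.0088
d((-29, 30), (-14, 16)) = 20.5183
d((-29, 30), (-14, -18)) = 50.2892
d((-30, -27), (-14, 16)) = 45.8803
d((-30, -27), (-14, -18)) = 18.3576
d((-14, 16), (-14, -18)) = 34.0

Closest pair: (9, -26) and (5, -27) with distance 4.1231

The closest pair is (9, -26) and (5, -27) with Euclidean distance 4.1231. For 10 points, brute-force pairwise comparison is shown above. For large n, the divide-and-conquer algorithm (sort by x, recurse on halves, check the dividing strip) achieves O(n log n).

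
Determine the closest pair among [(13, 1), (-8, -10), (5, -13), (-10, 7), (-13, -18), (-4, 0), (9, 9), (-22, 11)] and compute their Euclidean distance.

Computing all pairwise distances among 8 points:

d((13, 1), (-8, -10)) = 23.7065
d((13, 1), (5, -13)) = 16.1245
d((13, 1), (-10, 7)) = 23.7697
d((13, 1), (-13, -18)) = 32.2025
d((13, 1), (-4, 0)) = 17.0294
d((13, 1), (9, 9)) = 8.9443 <-- minimum
d((13, 1), (-22, 11)) = 36.4005
d((-8, -10), (5, -13)) = 13.3417
d((-8, -10), (-10, 7)) = 17.1172
d((-8, -10), (-13, -18)) = 9.434
d((-8, -10), (-4, 0)) = 10.7703
d((-8, -10), (9, 9)) = 25.4951
d((-8, -10), (-22, 11)) = 25.2389
d((5, -13), (-10, 7)) = 25.0
d((5, -13), (-13, -18)) = 18.6815
d((5, -13), (-4, 0)) = 15.8114
d((5, -13), (9, 9)) = 22.3607
d((5, -13), (-22, 11)) = 36.1248
d((-10, 7), (-13, -18)) = 25.1794
d((-10, 7), (-4, 0)) = 9.2195
d((-10, 7), (9, 9)) = 19.105
d((-10, 7), (-22, 11)) = 12.6491
d((-13, -18), (-4, 0)) = 20.1246
d((-13, -18), (9, 9)) = 34.8281
d((-13, -18), (-22, 11)) = 30.3645
d((-4, 0), (9, 9)) = 15.8114
d((-4, 0), (-22, 11)) = 21.095
d((9, 9), (-22, 11)) = 31.0644

Closest pair: (13, 1) and (9, 9) with distance 8.9443

The closest pair is (13, 1) and (9, 9) with Euclidean distance 8.9443. For 8 points, brute-force pairwise comparison is shown above. For large n, the divide-and-conquer algorithm (sort by x, recurse on halves, check the dividing strip) achieves O(n log n).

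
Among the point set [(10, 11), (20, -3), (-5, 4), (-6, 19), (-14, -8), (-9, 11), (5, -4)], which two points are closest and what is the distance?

Computing all pairwise distances among 7 points:

d((10, 11), (20, -3)) = 17.2047
d((10, 11), (-5, 4)) = 16.5529
d((10, 11), (-6, 19)) = 17.8885
d((10, 11), (-14, -8)) = 30.6105
d((10, 11), (-9, 11)) = 19.0
d((10, 11), (5, -4)) = 15.8114
d((20, -3), (-5, 4)) = 25.9615
d((20, -3), (-6, 19)) = 34.0588
d((20, -3), (-14, -8)) = 34.3657
d((20, -3), (-9, 11)) = 32.2025
d((20, -3), (5, -4)) = 15.0333
d((-5, 4), (-6, 19)) = 15.0333
d((-5, 4), (-14, -8)) = 15.0
d((-5, 4), (-9, 11)) = 8.0623 <-- minimum
d((-5, 4), (5, -4)) = 12.8062
d((-6, 19), (-14, -8)) = 28.1603
d((-6, 19), (-9, 11)) = 8.544
d((-6, 19), (5, -4)) = 25.4951
d((-14, -8), (-9, 11)) = 19.6469
d((-14, -8), (5, -4)) = 19.4165
d((-9, 11), (5, -4)) = 20.5183

Closest pair: (-5, 4) and (-9, 11) with distance 8.0623

The closest pair is (-5, 4) and (-9, 11) with Euclidean distance 8.0623. For 7 points, brute-force pairwise comparison is shown above. For large n, the divide-and-conquer algorithm (sort by x, recurse on halves, check the dividing strip) achieves O(n log n).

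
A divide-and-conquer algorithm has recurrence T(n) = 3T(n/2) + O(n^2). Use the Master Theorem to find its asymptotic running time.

Master Theorem for T(n) = 3T(n/2) + O(n^2):

a = 3, b = 2, c = 2
log_b(a) = log_2(3) = 1.5850

Case 3: c = 2 > log_2(3) = 1.5850
T(n) = O(n^2) = O(n^2)

For T(n) = 3T(n/2) + O(n^2): log_2(3) = 1.5850. This is Case 3 of the Master Theorem (c > log_b(a), work dominated by root), giving O(n^2).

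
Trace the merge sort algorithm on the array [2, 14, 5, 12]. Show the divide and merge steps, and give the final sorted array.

Merge sort trace:

Split: [2, 14, 5, 12] -> [2, 14] and [5, 12]
  Split: [2, 14] -> [2] and [14]
  Merge: [2] + [14] -> [2, 14]
  Split: [5, 12] -> [5] and [12]
  Merge: [5] + [12] -> [5, 12]
Merge: [2, 14] + [5, 12] -> [2, 5, 12, 14]

Final sorted array: [2, 5, 12, 14]

The merge sort proceeds by recursively splitting the array and merging sorted halves.
After all merges, the sorted array is [2, 5, 12, 14].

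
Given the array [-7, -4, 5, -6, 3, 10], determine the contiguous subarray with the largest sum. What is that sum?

Using Kadane's algorithm on [-7, -4, 5, -6, 3, 10]:

Scanning through the array:
Position 1 (value -4): max_ending_here = -4, max_so_far = -4
Position 2 (value 5): max_ending_here = 5, max_so_far = 5
Position 3 (value -6): max_ending_here = -1, max_so_far = 5
Position 4 (value 3): max_ending_here = 3, max_so_far = 5
Position 5 (value 10): max_ending_here = 13, max_so_far = 13

Maximum subarray: [3, 10]
Maximum sum: 13

The maximum subarray is [3, 10] with sum 13. This subarray runs from index 4 to index 5.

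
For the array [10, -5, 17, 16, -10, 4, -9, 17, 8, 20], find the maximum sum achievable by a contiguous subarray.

Using Kadane's algorithm on [10, -5, 17, 16, -10, 4, -9, 17, 8, 20]:

Scanning through the array:
Position 1 (value -5): max_ending_here = 5, max_so_far = 10
Position 2 (value 17): max_ending_here = 22, max_so_far = 22
Position 3 (value 16): max_ending_here = 38, max_so_far = 38
Position 4 (value -10): max_ending_here = 28, max_so_far = 38
Position 5 (value 4): max_ending_here = 32, max_so_far = 38
Position 6 (value -9): max_ending_here = 23, max_so_far = 38
Position 7 (value 17): max_ending_here = 40, max_so_far = 40
Position 8 (value 8): max_ending_here = 48, max_so_far = 48
Position 9 (value 20): max_ending_here = 68, max_so_far = 68

Maximum subarray: [10, -5, 17, 16, -10, 4, -9, 17, 8, 20]
Maximum sum: 68

The maximum subarray is [10, -5, 17, 16, -10, 4, -9, 17, 8, 20] with sum 68. This subarray runs from index 0 to index 9.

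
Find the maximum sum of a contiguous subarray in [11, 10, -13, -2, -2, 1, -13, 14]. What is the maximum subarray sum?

Using Kadane's algorithm on [11, 10, -13, -2, -2, 1, -13, 14]:

Scanning through the array:
Position 1 (value 10): max_ending_here = 21, max_so_far = 21
Position 2 (value -13): max_ending_here = 8, max_so_far = 21
Position 3 (value -2): max_ending_here = 6, max_so_far = 21
Position 4 (value -2): max_ending_here = 4, max_so_far = 21
Position 5 (value 1): max_ending_here = 5, max_so_far = 21
Position 6 (value -13): max_ending_here = -8, max_so_far = 21
Position 7 (value 14): max_ending_here = 14, max_so_far = 21

Maximum subarray: [11, 10]
Maximum sum: 21

The maximum subarray is [11, 10] with sum 21. This subarray runs from index 0 to index 1.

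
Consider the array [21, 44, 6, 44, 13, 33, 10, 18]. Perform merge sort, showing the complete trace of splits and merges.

Merge sort trace:

Split: [21, 44, 6, 44, 13, 33, 10, 18] -> [21, 44, 6, 44] and [13, 33, 10, 18]
  Split: [21, 44, 6, 44] -> [21, 44] and [6, 44]
    Split: [21, 44] -> [21] and [44]
    Merge: [21] + [44] -> [21, 44]
    Split: [6, 44] -> [6] and [44]
    Merge: [6] + [44] -> [6, 44]
  Merge: [21, 44] + [6, 44] -> [6, 21, 44, 44]
  Split: [13, 33, 10, 18] -> [13, 33] and [10, 18]
    Split: [13, 33] -> [13] and [33]
    Merge: [13] + [33] -> [13, 33]
    Split: [10, 18] -> [10] and [18]
    Merge: [10] + [18] -> [10, 18]
  Merge: [13, 33] + [10, 18] -> [10, 13, 18, 33]
Merge: [6, 21, 44, 44] + [10, 13, 18, 33] -> [6, 10, 13, 18, 21, 33, 44, 44]

Final sorted array: [6, 10, 13, 18, 21, 33, 44, 44]

The merge sort proceeds by recursively splitting the array and merging sorted halves.
After all merges, the sorted array is [6, 10, 13, 18, 21, 33, 44, 44].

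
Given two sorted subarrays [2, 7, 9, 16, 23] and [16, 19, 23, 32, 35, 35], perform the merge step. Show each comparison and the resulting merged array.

Merging process:

Compare 2 vs 16: take 2 from left. Merged: [2]
Compare 7 vs 16: take 7 from left. Merged: [2, 7]
Compare 9 vs 16: take 9 from left. Merged: [2, 7, 9]
Compare 16 vs 16: take 16 from left. Merged: [2, 7, 9, 16]
Compare 23 vs 16: take 16 from right. Merged: [2, 7, 9, 16, 16]
Compare 23 vs 19: take 19 from right. Merged: [2, 7, 9, 16, 16, 19]
Compare 23 vs 23: take 23 from left. Merged: [2, 7, 9, 16, 16, 19, 23]
Append remaining from right: [23, 32, 35, 35]. Merged: [2, 7, 9, 16, 16, 19, 23, 23, 32, 35, 35]

Final merged array: [2, 7, 9, 16, 16, 19, 23, 23, 32, 35, 35]
Total comparisons: 7

The merged array is [2, 7, 9, 16, 16, 19, 23, 23, 32, 35, 35], requiring 7 comparisons. The merge step runs in O(n) time where n is the total number of elements.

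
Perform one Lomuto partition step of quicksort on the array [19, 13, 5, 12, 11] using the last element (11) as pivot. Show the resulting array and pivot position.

Lomuto partition with pivot = 11:

Initial array: [19, 13, 5, 12, 11]

arr[0]=19 > 11: no swap
arr[1]=13 > 11: no swap
arr[2]=5 <= 11: swap with position 0, array becomes [5, 13, 19, 12, 11]
arr[3]=12 > 11: no swap

Place pivot at position 1: [5, 11, 19, 12, 13]
Pivot position: 1

After partitioning with pivot 11, the array becomes [5, 11, 19, 12, 13]. The pivot is placed at index 1. All elements to the left of the pivot are <= 11, and all elements to the right are > 11.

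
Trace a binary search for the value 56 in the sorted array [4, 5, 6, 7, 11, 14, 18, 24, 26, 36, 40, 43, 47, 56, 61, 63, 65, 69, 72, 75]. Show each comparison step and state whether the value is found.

Binary search for 56 in [4, 5, 6, 7, 11, 14, 18, 24, 26, 36, 40, 43, 47, 56, 61, 63, 65, 69, 72, 75]:

lo=0, hi=19, mid=9, arr[mid]=36 -> 36 < 56, search right half
lo=10, hi=19, mid=14, arr[mid]=61 -> 61 > 56, search left half
lo=10, hi=13, mid=11, arr[mid]=43 -> 43 < 56, search right half
lo=12, hi=13, mid=12, arr[mid]=47 -> 47 < 56, search right half
lo=13, hi=13, mid=13, arr[mid]=56 -> Found target at index 13!

Binary search finds 56 at index 13 after 5 comparisons. The search repeatedly halves the search space by comparing with the middle element.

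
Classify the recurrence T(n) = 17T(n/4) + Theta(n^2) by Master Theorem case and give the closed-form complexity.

Master Theorem for T(n) = 17T(n/4) + O(n^2):

a = 17, b = 4, c = 2
log_b(a) = log_4(17) = 2.0437

Case 1: c = 2 < log_4(17) = 2.0437
T(n) = O(n^(log_4 17))

For T(n) = 17T(n/4) + O(n^2): log_4(17) = 2.0437. This is Case 1 of the Master Theorem (c < log_b(a), work dominated by leaves), giving O(n^(log_4 17)).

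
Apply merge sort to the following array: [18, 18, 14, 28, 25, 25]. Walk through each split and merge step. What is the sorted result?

Merge sort trace:

Split: [18, 18, 14, 28, 25, 25] -> [18, 18, 14] and [28, 25, 25]
  Split: [18, 18, 14] -> [18] and [18, 14]
    Split: [18, 14] -> [18] and [14]
    Merge: [18] + [14] -> [14, 18]
  Merge: [18] + [14, 18] -> [14, 18, 18]
  Split: [28, 25, 25] -> [28] and [25, 25]
    Split: [25, 25] -> [25] and [25]
    Merge: [25] + [25] -> [25, 25]
  Merge: [28] + [25, 25] -> [25, 25, 28]
Merge: [14, 18, 18] + [25, 25, 28] -> [14, 18, 18, 25, 25, 28]

Final sorted array: [14, 18, 18, 25, 25, 28]

The merge sort proceeds by recursively splitting the array and merging sorted halves.
After all merges, the sorted array is [14, 18, 18, 25, 25, 28].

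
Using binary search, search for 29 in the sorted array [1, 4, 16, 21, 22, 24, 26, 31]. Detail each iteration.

Binary search for 29 in [1, 4, 16, 21, 22, 24, 26, 31]:

lo=0, hi=7, mid=3, arr[mid]=21 -> 21 < 29, search right half
lo=4, hi=7, mid=5, arr[mid]=24 -> 24 < 29, search right half
lo=6, hi=7, mid=6, arr[mid]=26 -> 26 < 29, search right half
lo=7, hi=7, mid=7, arr[mid]=31 -> 31 > 29, search left half
lo=7 > hi=6, target 29 not found

Binary search determines that 29 is not in the array after 4 comparisons. The search space was exhausted without finding the target.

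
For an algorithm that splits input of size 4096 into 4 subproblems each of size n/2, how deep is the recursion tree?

For divide and conquer with division factor 2:

Problem sizes at each level:
Level 0: 4096
Level 1: 2048
Level 2: 1024
Level 3: 512
Level 4: 256
Level 5: 128
Level 6: 64
Level 7: 32
Level 8: 16
Level 9: 8
Level 10: 4
Level 11: 2
Level 12: 1

The root is level 0 and the size-1 base case is level 12 (the tree spans levels 0 through 12, i.e. 13 levels counting the root), so the depth is the number of divisions: log_2(4096) = 12

The recursion tree depth is log_2(4096) = 12. At each level, the problem size is divided by 2, so it takes 12 divisions to reduce to a base case of size 1. The algorithm makes 4 recursive calls at each level.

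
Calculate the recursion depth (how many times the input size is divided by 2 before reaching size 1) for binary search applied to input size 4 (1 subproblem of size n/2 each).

For divide and conquer with division factor 2:

Problem sizes at each level:
Level 0: 4
Level 1: 2
Level 2: 1

The root is level 0 and the size-1 base case is level 2 (the tree spans levels 0 through 2, i.e. 3 levels counting the root), so the depth is the number of divisions: log_2(4) = 2

The recursion tree depth is log_2(4) = 2. At each level, the problem size is divided by 2, so it takes 2 divisions to reduce to a base case of size 1. The algorithm makes 1 recursive call at each level.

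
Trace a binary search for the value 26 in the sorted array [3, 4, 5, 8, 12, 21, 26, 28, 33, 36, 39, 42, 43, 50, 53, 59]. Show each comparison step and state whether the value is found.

Binary search for 26 in [3, 4, 5, 8, 12, 21, 26, 28, 33, 36, 39, 42, 43, 50, 53, 59]:

lo=0, hi=15, mid=7, arr[mid]=28 -> 28 > 26, search left half
lo=0, hi=6, mid=3, arr[mid]=8 -> 8 < 26, search right half
lo=4, hi=6, mid=5, arr[mid]=21 -> 21 < 26, search right half
lo=6, hi=6, mid=6, arr[mid]=26 -> Found target at index 6!

Binary search finds 26 at index 6 after 4 comparisons. The search repeatedly halves the search space by comparing with the middle element.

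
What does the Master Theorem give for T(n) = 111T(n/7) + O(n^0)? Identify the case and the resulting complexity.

Master Theorem for T(n) = 111T(n/7) + O(n^0):

a = 111, b = 7, c = 0
log_b(a) = log_7(111) = 2.4202

Case 1: c = 0 < log_7(111) = 2.4202
T(n) = O(n^(log_7 111))

For T(n) = 111T(n/7) + O(n^0): log_7(111) = 2.4202. This is Case 1 of the Master Theorem (c < log_b(a), work dominated by leaves), giving O(n^(log_7 111)).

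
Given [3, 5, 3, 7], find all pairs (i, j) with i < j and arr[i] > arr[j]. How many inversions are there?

Finding inversions in [3, 5, 3, 7]:

(1, 2): arr[1]=5 > arr[2]=3

Total inversions: 1

The array has 1 inversion(s): (1,2). Each pair (i,j) satisfies i < j and arr[i] > arr[j].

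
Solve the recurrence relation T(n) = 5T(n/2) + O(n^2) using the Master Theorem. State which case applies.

Master Theorem for T(n) = 5T(n/2) + O(n^2):

a = 5, b = 2, c = 2
log_b(a) = log_2(5) = 2.3219

Case 1: c = 2 < log_2(5) = 2.3219
T(n) = O(n^(log_2 5))

For T(n) = 5T(n/2) + O(n^2): log_2(5) = 2.3219. This is Case 1 of the Master Theorem (c < log_b(a), work dominated by leaves), giving O(n^(log_2 5)).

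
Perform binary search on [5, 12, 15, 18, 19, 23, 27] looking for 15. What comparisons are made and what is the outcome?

Binary search for 15 in [5, 12, 15, 18, 19, 23, 27]:

lo=0, hi=6, mid=3, arr[mid]=18 -> 18 > 15, search left half
lo=0, hi=2, mid=1, arr[mid]=12 -> 12 < 15, search right half
lo=2, hi=2, mid=2, arr[mid]=15 -> Found target at index 2!

Binary search finds 15 at index 2 after 3 comparisons. The search repeatedly halves the search space by comparing with the middle element.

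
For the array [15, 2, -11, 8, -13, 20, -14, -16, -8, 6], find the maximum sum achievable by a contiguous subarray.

Using Kadane's algorithm on [15, 2, -11, 8, -13, 20, -14, -16, -8, 6]:

Scanning through the array:
Position 1 (value 2): max_ending_here = 17, max_so_far = 17
Position 2 (value -11): max_ending_here = 6, max_so_far = 17
Position 3 (value 8): max_ending_here = 14, max_so_far = 17
Position 4 (value -13): max_ending_here = 1, max_so_far = 17
Position 5 (value 20): max_ending_here = 21, max_so_far = 21
Position 6 (value -14): max_ending_here = 7, max_so_far = 21
Position 7 (value -16): max_ending_here = -9, max_so_far = 21
Position 8 (value -8): max_ending_here = -8, max_so_far = 21
Position 9 (value 6): max_ending_here = 6, max_so_far = 21

Maximum subarray: [15, 2, -11, 8, -13, 20]
Maximum sum: 21

The maximum subarray is [15, 2, -11, 8, -13, 20] with sum 21. This subarray runs from index 0 to index 5.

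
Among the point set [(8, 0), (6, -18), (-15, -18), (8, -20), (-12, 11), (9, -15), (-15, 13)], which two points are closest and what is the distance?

Computing all pairwise distances among 7 points:

d((8, 0), (6, -18)) = 18.1108
d((8, 0), (-15, -18)) = 29.2062
d((8, 0), (8, -20)) = 20.0
d((8, 0), (-12, 11)) = 22.8254
d((8, 0), (9, -15)) = 15.0333
d((8, 0), (-15, 13)) = 26.4197
d((6, -18), (-15, -18)) = 21.0
d((6, -18), (8, -20)) = 2.8284 <-- minimum
d((6, -18), (-12, 11)) = 34.1321
d((6, -18), (9, -15)) = 4.2426
d((6, -18), (-15, 13)) = 37.4433
d((-15, -18), (8, -20)) = 23.0868
d((-15, -18), (-12, 11)) = 29.1548
d((-15, -18), (9, -15)) = 24.1868
d((-15, -18), (-15, 13)) = 31.0
d((8, -20), (-12, 11)) = 36.8917
d((8, -20), (9, -15)) = 5.099
d((8, -20), (-15, 13)) = 40.2244
d((-12, 11), (9, -15)) = 33.4215
d((-12, 11), (-15, 13)) = 3.6056
d((9, -15), (-15, 13)) = 36.8782

Closest pair: (6, -18) and (8, -20) with distance 2.8284

The closest pair is (6, -18) and (8, -20) with Euclidean distance 2.8284. For 7 points, brute-force pairwise comparison is shown above. For large n, the divide-and-conquer algorithm (sort by x, recurse on halves, check the dividing strip) achieves O(n log n).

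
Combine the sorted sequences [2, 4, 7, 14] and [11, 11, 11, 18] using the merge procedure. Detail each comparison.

Merging process:

Compare 2 vs 11: take 2 from left. Merged: [2]
Compare 4 vs 11: take 4 from left. Merged: [2, 4]
Compare 7 vs 11: take 7 from left. Merged: [2, 4, 7]
Compare 14 vs 11: take 11 from right. Merged: [2, 4, 7, 11]
Compare 14 vs 11: take 11 from right. Merged: [2, 4, 7, 11, 11]
Compare 14 vs 11: take 11 from right. Merged: [2, 4, 7, 11, 11, 11]
Compare 14 vs 18: take 14 from left. Merged: [2, 4, 7, 11, 11, 11, 14]
Append remaining from right: [18]. Merged: [2, 4, 7, 11, 11, 11, 14, 18]

Final merged array: [2, 4, 7, 11, 11, 11, 14, 18]
Total comparisons: 7

The merged array is [2, 4, 7, 11, 11, 11, 14, 18], requiring 7 comparisons. The merge step runs in O(n) time where n is the total number of elements.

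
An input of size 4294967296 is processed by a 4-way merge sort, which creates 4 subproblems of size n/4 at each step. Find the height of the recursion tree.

For divide and conquer with division factor 4:

Problem sizes at each level:
Level 0: 4294967296
Level 1: 1073741824
Level 2: 268435456
Level 3: 67108864
Level 4: 16777216
Level 5: 4194304
Level 6: 1048576
Level 7: 262144
Level 8: 65536
Level 9: 16384
Level 10: 4096
Level 11: 1024
Level 12: 256
Level 13: 64
Level 14: 16
Level 15: 4
Level 16: 1

The root is level 0 and the size-1 base case is level 16 (the tree spans levels 0 through 16, i.e. 17 levels counting the root), so the depth is the number of divisions: log_4(4294967296) = 16

The recursion tree depth is log_4(4294967296) = 16. At each level, the problem size is divided by 4, so it takes 16 divisions to reduce to a base case of size 1. The algorithm makes 4 recursive calls at each level.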